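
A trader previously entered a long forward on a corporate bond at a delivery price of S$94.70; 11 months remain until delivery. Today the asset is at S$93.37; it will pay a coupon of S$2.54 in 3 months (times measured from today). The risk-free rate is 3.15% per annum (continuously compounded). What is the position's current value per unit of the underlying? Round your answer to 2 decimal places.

-S$1.15

PV(remaining coupons) I = 2.54·e^(−0.0315·3/12) = 2.5201
Current forward F = (S − I)·e^(rT) = (93.37 − 2.5201)·e^(0.0315·11/12) = 90.8499 × 1.029296 = 93.5114
Value (long) = (F − K)·e^(−rT) = (93.5114 − 94.70) × 0.971538 = -1.1548
Value = -S$1.15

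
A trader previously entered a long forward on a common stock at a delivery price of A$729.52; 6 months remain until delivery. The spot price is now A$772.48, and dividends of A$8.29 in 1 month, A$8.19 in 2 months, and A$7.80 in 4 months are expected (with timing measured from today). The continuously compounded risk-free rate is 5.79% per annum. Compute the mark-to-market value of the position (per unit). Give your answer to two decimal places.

PV(remaining dividends) I = 8.29·e^(−0.0579·1/12) + 8.19·e^(−0.0579·2/12) + 7.80·e^(−0.0579·4/12) = 24.0123
Current forward F = (S − I)·e^(rT) = (772.48 − 24.0123)·e^(0.0579·6/12) = 748.4677 × 1.029373 = 770.4524
Value (long) = (F − K)·e^(−rT) = (770.4524 − 729.52) × 0.971465 = 39.7644
Value = A$39.76

A$39.76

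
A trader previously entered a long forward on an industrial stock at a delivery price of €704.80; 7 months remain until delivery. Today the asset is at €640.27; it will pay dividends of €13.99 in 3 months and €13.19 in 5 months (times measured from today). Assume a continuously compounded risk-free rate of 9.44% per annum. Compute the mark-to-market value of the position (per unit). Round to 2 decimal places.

PV(remaining dividends) I = 13.99·e^(−0.0944·3/12) + 13.19·e^(−0.0944·5/12) = 26.3450
Current forward F = (S − I)·e^(rT) = (640.27 − 26.3450)·e^(0.0944·7/12) = 613.9250 × 1.056611 = 648.6799
Value (long) = (F − K)·e^(−rT) = (648.6799 − 704.80) × 0.946422 = -53.1133
Value = -€53.11

-€53.11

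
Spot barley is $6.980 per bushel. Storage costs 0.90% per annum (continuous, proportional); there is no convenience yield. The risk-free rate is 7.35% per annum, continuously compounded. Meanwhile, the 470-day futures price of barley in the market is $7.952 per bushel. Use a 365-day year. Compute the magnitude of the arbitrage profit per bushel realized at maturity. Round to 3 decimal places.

Fair futures: F* = S·e^(carry·T), with carry = (r + u) = 0.0735 + 0.0090 = 0.0825
F* = 6.980 · e^(0.0825 × 470/365) = 6.980 · e^0.106233 = 6.980 × 1.112081 = $7.7623
Market $7.952 > fair $7.7623: forward overpriced → cash-and-carry (buy spot, short the forward).
At maturity, profit = |F_mkt − F*| = |7.952 − 7.7623| = $0.190 per bushel

$0.190 per bushel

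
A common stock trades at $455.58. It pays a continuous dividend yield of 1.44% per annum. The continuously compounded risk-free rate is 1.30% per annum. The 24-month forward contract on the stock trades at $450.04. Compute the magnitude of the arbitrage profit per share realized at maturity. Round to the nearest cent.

Fair forward: F* = S·e^(carry·T), with carry = (r − q) = 0.0130 − 0.0144 = -0.0014
F* = 455.58 · e^(-0.0014 × 24/12) = 455.58 · e^-0.002800 = 455.58 × 0.997204 = $454.3062
Market $450.04 < fair $454.3062: forward underpriced → reverse cash-and-carry (short spot, go long the forward).
At maturity, profit = |F_mkt − F*| = |450.04 − 454.3062| = $4.27 per share

$4.27 per share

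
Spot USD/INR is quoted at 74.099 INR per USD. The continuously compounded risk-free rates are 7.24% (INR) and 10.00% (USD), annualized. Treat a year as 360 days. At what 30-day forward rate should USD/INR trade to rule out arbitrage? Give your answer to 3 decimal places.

F = S·e^((r_INR − r_USD)T) = 74.099 · e^((0.0724 − 0.1000) × 30/360)
= 74.099 · e^-0.002300 = 74.099 × 0.997703
F = 73.929 INR per USD

73.929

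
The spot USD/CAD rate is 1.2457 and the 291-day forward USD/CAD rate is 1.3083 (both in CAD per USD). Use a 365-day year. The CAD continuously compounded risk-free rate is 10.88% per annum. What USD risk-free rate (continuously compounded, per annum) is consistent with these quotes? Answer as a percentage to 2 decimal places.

4.73%

F = S·e^((r_CAD − r_USD)T) ⇒ r_USD = r_CAD − ln(F/S)/T
ln(1.3083/1.2457) = 0.049031; /(291/365) = 0.061499
r_USD = 0.1088 − 0.061499 = 0.047301
r_USD = 4.73%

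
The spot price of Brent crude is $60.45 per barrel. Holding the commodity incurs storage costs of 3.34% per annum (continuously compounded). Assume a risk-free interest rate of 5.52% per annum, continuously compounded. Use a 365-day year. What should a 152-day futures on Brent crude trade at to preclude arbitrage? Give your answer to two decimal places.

Net carry = r + u − y = 0.0552 + 0.0334 − 0.0000 = 0.0886
F = S·e^((r+u−y)T) = 60.45 · e^(0.0886 × 152/365) = 60.45 · e^0.036896
= 60.45 × 1.037585 = $62.72 per barrel

$62.72 per barrel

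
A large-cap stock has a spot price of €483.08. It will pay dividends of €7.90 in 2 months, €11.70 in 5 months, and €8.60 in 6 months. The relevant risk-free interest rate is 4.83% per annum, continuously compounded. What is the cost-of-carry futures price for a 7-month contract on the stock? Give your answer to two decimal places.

€468.39

PV(dividends) I = 7.90·e^(−0.0483·2/12) + 11.70·e^(−0.0483·5/12) + 8.60·e^(−0.0483·6/12)
I = 7.8367 + 11.4669 + 8.3948 = 27.6984
F = (S − I)·e^(rT) = (483.08 − 27.6984) · e^(0.0483·7/12)
= 455.3816 · e^0.028175 = 455.3816 × 1.028576 = €468.39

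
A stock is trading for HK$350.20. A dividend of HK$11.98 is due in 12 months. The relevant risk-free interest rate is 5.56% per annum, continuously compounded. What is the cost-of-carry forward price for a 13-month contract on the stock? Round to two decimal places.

HK$359.91

PV(dividends) I = 11.98·e^(−0.0556·12/12)
I = 11.3321
F = (S − I)·e^(rT) = (350.20 − 11.3321) · e^(0.0556·13/12)
= 338.8679 · e^0.060233 = 338.8679 × 1.062084 = HK$359.91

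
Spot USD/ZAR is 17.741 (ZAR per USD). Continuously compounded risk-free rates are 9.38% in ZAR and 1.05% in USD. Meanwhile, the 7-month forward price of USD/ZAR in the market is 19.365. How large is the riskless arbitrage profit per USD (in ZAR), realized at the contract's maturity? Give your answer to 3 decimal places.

Fair forward: F* = S·e^(carry·T), with carry = (r_ZAR − r_USD) = 0.0938 − 0.0105 = 0.0833
F* = 17.741 · e^(0.0833 × 7/12) = 17.741 · e^0.048592 = 17.741 × 1.049792 = 18.6244
Market 19.365 > fair 18.6244: forward overpriced → cash-and-carry (buy spot, short the forward).
At maturity, profit = |F_mkt − F*| = |19.365 − 18.6244| = 0.741 per USD (in ZAR)

0.741 per USD (in ZAR)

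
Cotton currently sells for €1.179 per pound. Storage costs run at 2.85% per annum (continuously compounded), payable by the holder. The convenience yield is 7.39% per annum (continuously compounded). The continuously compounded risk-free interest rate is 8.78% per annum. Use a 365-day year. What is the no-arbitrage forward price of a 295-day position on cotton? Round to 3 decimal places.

€1.220 per pound

Net carry = r + u − y = 0.0878 + 0.0285 − 0.0739 = 0.0424
F = S·e^((r+u−y)T) = 1.179 · e^(0.0424 × 295/365) = 1.179 · e^0.034268
= 1.179 × 1.034862 = €1.220 per pound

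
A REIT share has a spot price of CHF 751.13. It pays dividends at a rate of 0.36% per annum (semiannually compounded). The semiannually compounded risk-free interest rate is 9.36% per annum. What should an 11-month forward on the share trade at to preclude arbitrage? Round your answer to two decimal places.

CHF 814.14

F = S · (1+r/2)^(2T) / (1+q/2)^(2T)
= 751.13 × 1.087469 / 1.003302 = 751.13 × 1.083890
F = CHF 814.14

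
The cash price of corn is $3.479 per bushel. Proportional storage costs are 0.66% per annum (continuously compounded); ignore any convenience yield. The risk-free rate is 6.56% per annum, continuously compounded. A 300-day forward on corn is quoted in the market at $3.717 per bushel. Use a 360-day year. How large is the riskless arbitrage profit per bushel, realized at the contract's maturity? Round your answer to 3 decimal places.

$0.022 per bushel

Fair forward: F* = S·e^(carry·T), with carry = (r + u) = 0.0656 + 0.0066 = 0.0722
F* = 3.479 · e^(0.0722 × 300/360) = 3.479 · e^0.060167 = 3.479 × 1.062014 = $3.6947
Market $3.717 > fair $3.6947: forward overpriced → cash-and-carry (buy spot, short the forward).
At maturity, profit = |F_mkt − F*| = |3.717 − 3.6947| = $0.022 per bushel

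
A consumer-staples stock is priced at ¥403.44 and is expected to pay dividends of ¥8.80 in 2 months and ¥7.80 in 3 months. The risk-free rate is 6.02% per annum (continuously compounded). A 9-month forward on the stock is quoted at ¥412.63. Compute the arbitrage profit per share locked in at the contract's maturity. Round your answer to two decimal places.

¥7.71 per share

PV(dividends) I = 8.80·e^(−0.0602·2/12) + 7.80·e^(−0.0602·3/12) = 16.3956
Fair forward F* = (S − I)·e^(rT) = (403.44 − 16.3956)·e^0.045150 = 387.0444 × 1.046185 = 404.9200
Market ¥412.63 > fair 404.9200: forward overpriced → cash-and-carry (borrow at r, buy the stock and collect the dividends, short the forward).
Profit at T = |F_mkt − F*| = |412.63 − 404.9200| = ¥7.71 per share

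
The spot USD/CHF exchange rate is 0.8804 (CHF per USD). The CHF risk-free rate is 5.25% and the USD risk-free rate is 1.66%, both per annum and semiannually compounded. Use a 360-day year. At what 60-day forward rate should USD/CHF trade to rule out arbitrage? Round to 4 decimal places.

By covered interest parity, F = S · (1+r_CHF/2)^(2T) / (1+r_USD/2)^(2T)
= 0.8804 × 1.008675 / 1.002759 = 0.8804 × 1.005900
F = 0.8856 CHF per USD

0.8856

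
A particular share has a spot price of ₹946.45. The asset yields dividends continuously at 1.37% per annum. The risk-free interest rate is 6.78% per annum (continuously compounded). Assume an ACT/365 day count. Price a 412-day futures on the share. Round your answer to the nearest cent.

₹1,006.05

F = S·e^((r − q)T) = 946.45 · e^((0.0678 − 0.0137) × 412/365)
= 946.45 · e^0.061066 = 946.45 × 1.062969
F = ₹1,006.05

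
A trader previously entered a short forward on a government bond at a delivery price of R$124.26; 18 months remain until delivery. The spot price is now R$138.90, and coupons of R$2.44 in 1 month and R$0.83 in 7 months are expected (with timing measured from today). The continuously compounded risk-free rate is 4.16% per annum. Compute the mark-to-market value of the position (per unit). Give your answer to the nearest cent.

PV(remaining coupons) I = 2.44·e^(−0.0416·1/12) + 0.83·e^(−0.0416·7/12) = 3.2417
Current forward F = (S − I)·e^(rT) = (138.90 − 3.2417)·e^(0.0416·18/12) = 135.6583 × 1.064388 = 144.3931
Value (long) = (F − K)·e^(−rT) = (144.3931 − 124.26) × 0.939507 = 18.9152
Short position value = −(long value) = -R$18.92

-R$18.92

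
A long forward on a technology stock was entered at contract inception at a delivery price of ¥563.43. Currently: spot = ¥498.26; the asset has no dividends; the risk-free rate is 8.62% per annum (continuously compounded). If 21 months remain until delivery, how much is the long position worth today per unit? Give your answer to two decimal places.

Current fair forward for the remaining 21 months: F = S·e^(r·T), r = 0.0862
F = 498.26 · e^(0.0862 × 21/12) = 498.26 × 1.162822 = 579.3877
Value of long forward = (F − K)·e^(−rT) = (579.3877 − 563.43) · e^(−0.0862·21/12)
= 15.9577 × 0.859977 = 13.72

¥13.72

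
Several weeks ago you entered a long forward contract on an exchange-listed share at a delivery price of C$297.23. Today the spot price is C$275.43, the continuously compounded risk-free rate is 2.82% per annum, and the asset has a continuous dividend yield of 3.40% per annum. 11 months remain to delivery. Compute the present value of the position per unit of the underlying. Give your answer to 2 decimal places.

-C$22.67

Current fair forward for the remaining 11 months: F = S·e^((r − q)·T), (r − q) = 0.0282 − 0.0340 = -0.0058
F = 275.43 · e^(-0.0058 × 11/12) = 275.43 × 0.994697 = 273.9694
Value of long forward = (F − K)·e^(−rT) = (273.9694 − 297.23) · e^(−0.0282·11/12)
= -23.2606 × 0.974481 = -22.67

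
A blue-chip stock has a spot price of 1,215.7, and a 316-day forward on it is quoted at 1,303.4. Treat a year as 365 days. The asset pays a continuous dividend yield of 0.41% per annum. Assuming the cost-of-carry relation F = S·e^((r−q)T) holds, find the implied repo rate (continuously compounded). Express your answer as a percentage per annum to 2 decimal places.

From F = S·e^((r−q)T): (r − q) = ln(F/S)/T
ln(1303.4/1215.7) = ln(1.072140) = 0.069657
(r − q) = 0.069657 / (316/365) = 0.080458
r = ln(F/S)/T + q = 0.080458 + 0.0041 = 0.084558
r = 8.46%

8.46%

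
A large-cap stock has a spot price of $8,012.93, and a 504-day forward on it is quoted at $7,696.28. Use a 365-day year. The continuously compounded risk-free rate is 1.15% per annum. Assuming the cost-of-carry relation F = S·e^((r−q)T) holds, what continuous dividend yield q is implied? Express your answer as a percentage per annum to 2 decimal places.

From F = S·e^((r−q)T): (r − q) = ln(F/S)/T
ln(7696.28/8012.93) = ln(0.960483) = -0.040319
(r − q) = -0.040319 / (504/365) = -0.029199
q = r − ln(F/S)/T = 0.0115 + 0.029199 = 0.040699
q = 4.07%

4.07%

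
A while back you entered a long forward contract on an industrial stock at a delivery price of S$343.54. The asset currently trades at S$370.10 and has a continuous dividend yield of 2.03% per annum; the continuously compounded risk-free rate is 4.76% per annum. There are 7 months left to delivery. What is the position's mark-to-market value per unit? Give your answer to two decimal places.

S$31.61

Current fair forward for the remaining 7 months: F = S·e^((r − q)·T), (r − q) = 0.0476 − 0.0203 = 0.0273
F = 370.10 · e^(0.0273 × 7/12) = 370.10 × 1.016052 = 376.0408
Value of long forward = (F − K)·e^(−rT) = (376.0408 − 343.54) · e^(−0.0476·7/12)
= 32.5008 × 0.972615 = 31.61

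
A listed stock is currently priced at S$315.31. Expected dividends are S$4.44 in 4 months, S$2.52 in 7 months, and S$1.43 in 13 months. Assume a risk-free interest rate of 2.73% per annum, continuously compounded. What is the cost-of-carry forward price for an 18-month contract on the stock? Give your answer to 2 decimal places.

PV(dividends) I = 4.44·e^(−0.0273·4/12) + 2.52·e^(−0.0273·7/12) + 1.43·e^(−0.0273·13/12)
I = 4.3998 + 2.4802 + 1.3883 = 8.2683
F = (S − I)·e^(rT) = (315.31 − 8.2683) · e^(0.0273·18/12)
= 307.0417 · e^0.040950 = 307.0417 × 1.041800 = S$319.88

S$319.88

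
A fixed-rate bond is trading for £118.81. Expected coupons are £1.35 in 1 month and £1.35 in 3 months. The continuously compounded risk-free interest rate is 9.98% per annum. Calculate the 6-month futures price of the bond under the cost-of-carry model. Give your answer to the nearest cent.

£122.10

PV(coupons) I = 1.35·e^(−0.0998·1/12) + 1.35·e^(−0.0998·3/12)
I = 1.3388 + 1.3167 = 2.6555
F = (S − I)·e^(rT) = (118.81 − 2.6555) · e^(0.0998·6/12)
= 116.1545 · e^0.049900 = 116.1545 × 1.051166 = £122.10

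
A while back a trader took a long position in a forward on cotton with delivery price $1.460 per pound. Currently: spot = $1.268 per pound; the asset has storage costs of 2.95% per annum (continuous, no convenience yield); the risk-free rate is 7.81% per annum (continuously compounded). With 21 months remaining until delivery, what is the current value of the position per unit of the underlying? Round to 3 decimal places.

Current fair forward for the remaining 21 months: F = S·e^((r + u)·T), (r + u) = 0.0781 + 0.0295 = 0.1076
F = 1.268 · e^(0.1076 × 21/12) = 1.268 × 1.207196 = 1.5307
Value of long forward = (F − K)·e^(−rT) = (1.5307 − 1.460) · e^(−0.0781·21/12)
= 0.0707 × 0.872254 = 0.062

$0.062 per pound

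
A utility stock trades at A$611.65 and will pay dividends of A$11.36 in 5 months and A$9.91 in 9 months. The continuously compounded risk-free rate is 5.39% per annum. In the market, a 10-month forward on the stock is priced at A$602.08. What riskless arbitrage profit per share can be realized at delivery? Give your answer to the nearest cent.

A$16.10 per share

PV(dividends) I = 11.36·e^(−0.0539·5/12) + 9.91·e^(−0.0539·9/12) = 20.6251
Fair forward F* = (S − I)·e^(rT) = (611.65 − 20.6251)·e^0.044917 = 591.0249 × 1.045941 = 618.1772
Market A$602.08 < fair 618.1772: forward underpriced → reverse cash-and-carry (short the stock, invest proceeds at r, pay the dividends, go long the forward).
Profit at T = |F_mkt − F*| = |602.08 − 618.1772| = A$16.10 per share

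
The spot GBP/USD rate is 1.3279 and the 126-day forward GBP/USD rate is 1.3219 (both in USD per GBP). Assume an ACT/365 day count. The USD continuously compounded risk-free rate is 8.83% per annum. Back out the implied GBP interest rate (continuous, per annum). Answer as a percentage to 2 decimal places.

10.14%

F = S·e^((r_USD − r_GBP)T) ⇒ r_GBP = r_USD − ln(F/S)/T
ln(1.3219/1.3279) = -0.004529; /(126/365) = -0.013120
r_GBP = 0.0883 + 0.013120 = 0.101420
r_GBP = 10.14%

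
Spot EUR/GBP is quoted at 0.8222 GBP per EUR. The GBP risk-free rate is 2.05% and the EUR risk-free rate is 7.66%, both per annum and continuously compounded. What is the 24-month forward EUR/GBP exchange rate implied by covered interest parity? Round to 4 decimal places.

F = S·e^((r_GBP − r_EUR)T) = 0.8222 · e^((0.0205 − 0.0766) × 24/12)
= 0.8222 · e^-0.112200 = 0.8222 × 0.893865
F = 0.7349 GBP per EUR

0.7349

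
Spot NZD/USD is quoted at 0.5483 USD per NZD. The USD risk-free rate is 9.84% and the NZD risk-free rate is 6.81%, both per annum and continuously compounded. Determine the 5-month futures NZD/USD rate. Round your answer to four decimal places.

F = S·e^((r_USD − r_NZD)T) = 0.5483 · e^((0.0984 − 0.0681) × 5/12)
= 0.5483 · e^0.012625 = 0.5483 × 1.012705
F = 0.5553 USD per NZD

0.5553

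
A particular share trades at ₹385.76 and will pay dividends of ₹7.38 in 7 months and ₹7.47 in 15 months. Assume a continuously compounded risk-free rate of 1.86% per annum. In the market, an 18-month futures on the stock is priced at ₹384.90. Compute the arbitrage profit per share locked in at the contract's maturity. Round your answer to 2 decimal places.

PV(dividends) I = 7.38·e^(−0.0186·7/12) + 7.47·e^(−0.0186·15/12) = 14.5987
Fair futures F* = (S − I)·e^(rT) = (385.76 − 14.5987)·e^0.027900 = 371.1613 × 1.028293 = 381.6626
Market ₹384.90 > fair 381.6626: forward overpriced → cash-and-carry (borrow at r, buy the stock and collect the dividends, short the forward).
Profit at T = |F_mkt − F*| = |384.90 − 381.6626| = ₹3.24 per share

₹3.24 per share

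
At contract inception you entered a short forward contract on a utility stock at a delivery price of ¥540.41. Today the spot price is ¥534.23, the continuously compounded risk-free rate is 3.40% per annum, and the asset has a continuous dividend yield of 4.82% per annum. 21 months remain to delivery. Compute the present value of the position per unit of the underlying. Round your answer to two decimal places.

Current fair forward for the remaining 21 months: F = S·e^((r − q)·T), (r − q) = 0.0340 − 0.0482 = -0.0142
F = 534.23 · e^(-0.0142 × 21/12) = 534.23 × 0.975456 = 521.1179
Value of long forward = (F − K)·e^(−rT) = (521.1179 − 540.41) · e^(−0.0340·21/12)
= -19.2921 × 0.942236 = -18.18
Short position value = −(long value) = ¥18.18

¥18.18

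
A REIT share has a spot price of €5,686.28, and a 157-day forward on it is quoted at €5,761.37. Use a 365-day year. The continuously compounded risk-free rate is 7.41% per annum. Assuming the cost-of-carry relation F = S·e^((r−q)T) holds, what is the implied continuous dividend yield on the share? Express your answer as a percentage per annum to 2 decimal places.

From F = S·e^((r−q)T): (r − q) = ln(F/S)/T
ln(5761.37/5686.28) = ln(1.013205) = 0.013119
(r − q) = 0.013119 / (157/365) = 0.030500
q = r − ln(F/S)/T = 0.0741 − 0.030500 = 0.043600
q = 4.36%

4.36%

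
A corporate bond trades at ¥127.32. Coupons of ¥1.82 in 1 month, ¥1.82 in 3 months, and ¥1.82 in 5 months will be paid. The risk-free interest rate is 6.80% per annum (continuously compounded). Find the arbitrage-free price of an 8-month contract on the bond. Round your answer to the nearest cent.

¥127.61

PV(coupons) I = 1.82·e^(−0.0680·1/12) + 1.82·e^(−0.0680·3/12) + 1.82·e^(−0.0680·5/12)
I = 1.8097 + 1.7893 + 1.7692 = 5.3682
F = (S − I)·e^(rT) = (127.32 − 5.3682) · e^(0.0680·8/12)
= 121.9518 · e^0.045333 = 121.9518 × 1.046376 = ¥127.61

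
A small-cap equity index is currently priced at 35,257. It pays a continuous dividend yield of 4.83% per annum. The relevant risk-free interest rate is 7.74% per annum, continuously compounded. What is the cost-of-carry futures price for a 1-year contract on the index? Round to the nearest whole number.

36,298

F = S·e^((r − q)T) = 35257 · e^((0.0774 − 0.0483) × 1)
= 35257 · e^0.029100 = 35257 × 1.029528
F = 36,298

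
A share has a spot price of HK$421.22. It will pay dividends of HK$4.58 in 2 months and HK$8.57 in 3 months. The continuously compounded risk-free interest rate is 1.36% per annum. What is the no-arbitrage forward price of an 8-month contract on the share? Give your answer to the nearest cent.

PV(dividends) I = 4.58·e^(−0.0136·2/12) + 8.57·e^(−0.0136·3/12)
I = 4.5696 + 8.5409 = 13.1105
F = (S − I)·e^(rT) = (421.22 − 13.1105) · e^(0.0136·8/12)
= 408.1095 · e^0.009067 = 408.1095 × 1.009108 = HK$411.83

HK$411.83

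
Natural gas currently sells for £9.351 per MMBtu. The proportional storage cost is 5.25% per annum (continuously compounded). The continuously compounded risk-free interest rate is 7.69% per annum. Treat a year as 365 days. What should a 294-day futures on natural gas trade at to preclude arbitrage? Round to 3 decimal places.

Net carry = r + u − y = 0.0769 + 0.0525 − 0.0000 = 0.1294
F = S·e^((r+u−y)T) = 9.351 · e^(0.1294 × 294/365) = 9.351 · e^0.104229
= 9.351 × 1.109855 = £10.378 per MMBtu

£10.378 per MMBtu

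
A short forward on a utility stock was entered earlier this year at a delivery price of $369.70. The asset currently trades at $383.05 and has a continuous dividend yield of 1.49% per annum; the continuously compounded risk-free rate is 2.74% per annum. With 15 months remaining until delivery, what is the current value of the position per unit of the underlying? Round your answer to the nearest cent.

Current fair forward for the remaining 15 months: F = S·e^((r − q)·T), (r − q) = 0.0274 − 0.0149 = 0.0125
F = 383.05 · e^(0.0125 × 15/12) = 383.05 × 1.015748 = 389.0823
Value of long forward = (F − K)·e^(−rT) = (389.0823 − 369.70) · e^(−0.0274·15/12)
= 19.3823 × 0.966330 = 18.73
Short position value = −(long value) = -$18.73

-$18.73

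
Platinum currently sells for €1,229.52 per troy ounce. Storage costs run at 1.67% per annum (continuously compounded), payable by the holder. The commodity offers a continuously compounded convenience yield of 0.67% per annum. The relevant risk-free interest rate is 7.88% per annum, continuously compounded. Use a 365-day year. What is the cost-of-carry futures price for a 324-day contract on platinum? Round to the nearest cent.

€1,330.36 per troy ounce

Net carry = r + u − y = 0.0788 + 0.0167 − 0.0067 = 0.0888
F = S·e^((r+u−y)T) = 1229.52 · e^(0.0888 × 324/365) = 1229.52 · e^0.07882521
= 1229.52 × 1.08201518 = €1,330.36 per troy ounce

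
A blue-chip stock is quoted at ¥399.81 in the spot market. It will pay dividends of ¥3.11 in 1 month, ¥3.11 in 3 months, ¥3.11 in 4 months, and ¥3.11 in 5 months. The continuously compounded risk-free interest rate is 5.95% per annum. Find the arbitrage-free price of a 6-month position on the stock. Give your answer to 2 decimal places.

¥399.27

PV(dividends) I = 3.11·e^(−0.0595·1/12) + 3.11·e^(−0.0595·3/12) + 3.11·e^(−0.0595·4/12) + 3.11·e^(−0.0595·5/12)
I = 3.0946 + 3.0641 + 3.0489 + 3.0338 = 12.2414
F = (S − I)·e^(rT) = (399.81 − 12.2414) · e^(0.0595·6/12)
= 387.5686 · e^0.029750 = 387.5686 × 1.030197 = ¥399.27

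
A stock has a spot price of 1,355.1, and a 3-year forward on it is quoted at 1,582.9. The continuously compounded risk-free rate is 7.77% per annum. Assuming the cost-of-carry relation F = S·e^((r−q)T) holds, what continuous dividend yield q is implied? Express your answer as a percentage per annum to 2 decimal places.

From F = S·e^((r−q)T): (r − q) = ln(F/S)/T
ln(1582.9/1355.1) = ln(1.168106) = 0.155384
(r − q) = 0.155384 / (3) = 0.051795
q = r − ln(F/S)/T = 0.0777 − 0.051795 = 0.025905
q = 2.59%

2.59%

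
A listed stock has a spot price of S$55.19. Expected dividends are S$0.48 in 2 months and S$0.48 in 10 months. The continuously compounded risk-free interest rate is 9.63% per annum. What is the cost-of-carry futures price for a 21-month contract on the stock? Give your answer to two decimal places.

PV(dividends) I = 0.48·e^(−0.0963·2/12) + 0.48·e^(−0.0963·10/12)
I = 0.4724 + 0.4430 = 0.9154
F = (S − I)·e^(rT) = (55.19 − 0.9154) · e^(0.0963·21/12)
= 54.2746 · e^0.168525 = 54.2746 × 1.183558 = S$64.24

S$64.24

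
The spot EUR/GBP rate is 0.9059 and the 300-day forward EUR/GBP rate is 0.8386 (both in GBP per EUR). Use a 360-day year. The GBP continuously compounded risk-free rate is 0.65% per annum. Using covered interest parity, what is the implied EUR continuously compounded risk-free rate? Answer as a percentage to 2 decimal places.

9.91%

F = S·e^((r_GBP − r_EUR)T) ⇒ r_EUR = r_GBP − ln(F/S)/T
ln(0.8386/0.9059) = -0.077195; /(300/360) = -0.092634
r_EUR = 0.0065 + 0.092634 = 0.099134
r_EUR = 9.91%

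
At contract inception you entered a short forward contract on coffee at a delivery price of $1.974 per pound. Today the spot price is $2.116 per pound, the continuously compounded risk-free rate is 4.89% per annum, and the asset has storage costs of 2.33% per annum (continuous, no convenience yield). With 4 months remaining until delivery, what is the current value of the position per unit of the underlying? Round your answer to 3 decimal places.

-$0.190 per pound

Current fair forward for the remaining 4 months: F = S·e^((r + u)·T), (r + u) = 0.0489 + 0.0233 = 0.0722
F = 2.116 · e^(0.0722 × 4/12) = 2.116 × 1.024359 = 2.1675
Value of long forward = (F − K)·e^(−rT) = (2.1675 − 1.974) · e^(−0.0489·4/12)
= 0.1935 × 0.983832 = 0.190
Short position value = −(long value) = -$0.190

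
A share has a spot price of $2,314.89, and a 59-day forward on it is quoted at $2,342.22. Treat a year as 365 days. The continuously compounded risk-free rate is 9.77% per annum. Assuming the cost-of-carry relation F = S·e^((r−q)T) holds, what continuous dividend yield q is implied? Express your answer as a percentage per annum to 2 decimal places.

From F = S·e^((r−q)T): (r − q) = ln(F/S)/T
ln(2342.22/2314.89) = ln(1.011806) = 0.011737
(r − q) = 0.011737 / (59/365) = 0.072610
q = r − ln(F/S)/T = 0.0977 − 0.072610 = 0.025090
q = 2.51%

2.51%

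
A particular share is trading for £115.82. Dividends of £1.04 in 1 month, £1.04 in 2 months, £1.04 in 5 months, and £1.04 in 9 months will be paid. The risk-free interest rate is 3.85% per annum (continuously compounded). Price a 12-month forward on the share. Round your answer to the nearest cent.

PV(dividends) I = 1.04·e^(−0.0385·1/12) + 1.04·e^(−0.0385·2/12) + 1.04·e^(−0.0385·5/12) + 1.04·e^(−0.0385·9/12)
I = 1.0367 + 1.0333 + 1.0234 + 1.0104 = 4.1038
F = (S − I)·e^(rT) = (115.82 − 4.1038) · e^(0.0385·12/12)
= 111.7162 · e^0.038500 = 111.7162 × 1.039251 = £116.10

£116.10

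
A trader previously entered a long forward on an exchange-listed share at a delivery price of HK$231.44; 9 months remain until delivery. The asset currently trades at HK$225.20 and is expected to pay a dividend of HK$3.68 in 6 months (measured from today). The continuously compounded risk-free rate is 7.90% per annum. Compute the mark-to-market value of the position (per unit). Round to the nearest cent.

HK$3.54

PV(remaining dividends) I = 3.68·e^(−0.0790·6/12) = 3.5375
Current forward F = (S − I)·e^(rT) = (225.20 − 3.5375)·e^(0.0790·9/12) = 221.6625 × 1.061040 = 235.1928
Value (long) = (F − K)·e^(−rT) = (235.1928 − 231.44) × 0.942471 = 3.5369
Value = HK$3.54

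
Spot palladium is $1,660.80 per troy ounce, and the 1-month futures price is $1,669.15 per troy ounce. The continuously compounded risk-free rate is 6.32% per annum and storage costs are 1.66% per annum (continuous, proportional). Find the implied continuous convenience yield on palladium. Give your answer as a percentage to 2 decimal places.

F = S·e^((r+u−y)T) ⇒ (r+u−y) = ln(F/S)/T
ln(1669.15/1660.80) = 0.005015; /T ⇒ 0.060180
y = r + u − ln(F/S)/T = 0.0632 + 0.0166 − 0.060180 = 0.019620
y = 1.96%

1.96%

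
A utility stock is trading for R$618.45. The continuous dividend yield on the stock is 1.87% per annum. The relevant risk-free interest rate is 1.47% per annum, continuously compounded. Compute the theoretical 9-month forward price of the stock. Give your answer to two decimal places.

R$616.60

F = S·e^((r − q)T) = 618.45 · e^((0.0147 − 0.0187) × 9/12)
= 618.45 · e^-0.003000 = 618.45 × 0.997004
F = R$616.60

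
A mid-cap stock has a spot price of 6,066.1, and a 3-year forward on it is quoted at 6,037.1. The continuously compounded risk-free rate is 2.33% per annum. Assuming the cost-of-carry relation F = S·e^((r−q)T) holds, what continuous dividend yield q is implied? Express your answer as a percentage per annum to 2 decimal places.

From F = S·e^((r−q)T): (r − q) = ln(F/S)/T
ln(6037.1/6066.1) = ln(0.995219) = -0.004792
(r − q) = -0.004792 / (3) = -0.001597
q = r − ln(F/S)/T = 0.0233 + 0.001597 = 0.024897
q = 2.49%

2.49%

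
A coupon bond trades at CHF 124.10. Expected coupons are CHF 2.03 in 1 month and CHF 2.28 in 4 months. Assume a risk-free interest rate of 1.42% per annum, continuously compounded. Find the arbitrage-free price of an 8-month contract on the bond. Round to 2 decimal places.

CHF 120.94

PV(coupons) I = 2.03·e^(−0.0142·1/12) + 2.28·e^(−0.0142·4/12)
I = 2.0276 + 2.2692 = 4.2968
F = (S − I)·e^(rT) = (124.10 − 4.2968) · e^(0.0142·8/12)
= 119.8032 · e^0.009467 = 119.8032 × 1.009512 = CHF 120.94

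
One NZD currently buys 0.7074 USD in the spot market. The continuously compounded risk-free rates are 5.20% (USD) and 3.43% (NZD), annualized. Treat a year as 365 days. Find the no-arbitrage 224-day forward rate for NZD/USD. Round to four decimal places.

0.7151

F = S·e^((r_USD − r_NZD)T) = 0.7074 · e^((0.0520 − 0.0343) × 224/365)
= 0.7074 · e^0.010862 = 0.7074 × 1.010921
F = 0.7151 USD per NZD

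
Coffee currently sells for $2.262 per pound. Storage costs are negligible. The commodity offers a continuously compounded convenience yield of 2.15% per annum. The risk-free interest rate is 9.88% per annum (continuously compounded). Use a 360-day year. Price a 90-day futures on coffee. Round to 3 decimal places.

Net carry = r + u − y = 0.0988 + 0.0000 − 0.0215 = 0.0773
F = S·e^((r+u−y)T) = 2.262 · e^(0.0773 × 90/360) = 2.262 · e^0.019325
= 2.262 × 1.019513 = $2.306 per pound

$2.306 per pound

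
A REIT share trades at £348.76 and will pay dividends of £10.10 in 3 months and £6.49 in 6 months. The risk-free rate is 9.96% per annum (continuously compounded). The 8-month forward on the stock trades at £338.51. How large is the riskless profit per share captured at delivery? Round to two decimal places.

£17.07 per share

PV(dividends) I = 10.10·e^(−0.0996·3/12) + 6.49·e^(−0.0996·6/12) = 16.0263
Fair forward F* = (S − I)·e^(rT) = (348.76 − 16.0263)·e^0.066400 = 332.7337 × 1.068654 = 355.5772
Market £338.51 < fair 355.5772: forward underpriced → reverse cash-and-carry (short the stock, invest proceeds at r, pay the dividends, go long the forward).
Profit at T = |F_mkt − F*| = |338.51 − 355.5772| = £17.07 per share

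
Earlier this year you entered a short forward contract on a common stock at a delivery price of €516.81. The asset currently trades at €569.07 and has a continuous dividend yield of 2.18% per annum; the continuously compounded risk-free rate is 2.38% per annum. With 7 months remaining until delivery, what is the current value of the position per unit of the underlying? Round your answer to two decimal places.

-€52.19

Current fair forward for the remaining 7 months: F = S·e^((r − q)·T), (r − q) = 0.0238 − 0.0218 = 0.0020
F = 569.07 · e^(0.0020 × 7/12) = 569.07 × 1.001167 = 569.7341
Value of long forward = (F − K)·e^(−rT) = (569.7341 − 516.81) · e^(−0.0238·7/12)
= 52.9241 × 0.986213 = 52.19
Short position value = −(long value) = -€52.19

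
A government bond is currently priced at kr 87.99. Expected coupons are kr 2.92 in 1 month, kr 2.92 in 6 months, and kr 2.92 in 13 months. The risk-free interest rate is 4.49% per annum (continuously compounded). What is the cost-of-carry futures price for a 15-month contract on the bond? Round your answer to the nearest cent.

kr 84.03

PV(coupons) I = 2.92·e^(−0.0449·1/12) + 2.92·e^(−0.0449·6/12) + 2.92·e^(−0.0449·13/12)
I = 2.9091 + 2.8552 + 2.7814 = 8.5457
F = (S − I)·e^(rT) = (87.99 − 8.5457) · e^(0.0449·15/12)
= 79.4443 · e^0.056125 = 79.4443 × 1.057730 = kr 84.03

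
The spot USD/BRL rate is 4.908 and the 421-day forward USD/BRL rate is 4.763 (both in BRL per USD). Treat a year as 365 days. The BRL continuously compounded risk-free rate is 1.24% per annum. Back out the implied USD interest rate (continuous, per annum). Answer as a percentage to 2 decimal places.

F = S·e^((r_BRL − r_USD)T) ⇒ r_USD = r_BRL − ln(F/S)/T
ln(4.763/4.908) = -0.029989; /(421/365) = -0.026000
r_USD = 0.0124 + 0.026000 = 0.038400
r_USD = 3.84%

3.84%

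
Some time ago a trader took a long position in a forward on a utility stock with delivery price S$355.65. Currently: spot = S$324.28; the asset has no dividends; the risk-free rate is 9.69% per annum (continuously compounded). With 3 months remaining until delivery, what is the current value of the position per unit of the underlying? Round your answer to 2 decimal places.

Current fair forward for the remaining 3 months: F = S·e^(r·T), r = 0.0969
F = 324.28 · e^(0.0969 × 3/12) = 324.28 × 1.024521 = 332.2317
Value of long forward = (F − K)·e^(−rT) = (332.2317 − 355.65) · e^(−0.0969·3/12)
= -23.4183 × 0.976066 = -22.86

-S$22.86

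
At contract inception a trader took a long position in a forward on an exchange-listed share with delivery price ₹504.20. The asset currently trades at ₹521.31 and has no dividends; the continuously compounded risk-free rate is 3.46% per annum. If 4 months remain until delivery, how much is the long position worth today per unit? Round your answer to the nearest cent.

Current fair forward for the remaining 4 months: F = S·e^(r·T), r = 0.0346
F = 521.31 · e^(0.0346 × 4/12) = 521.31 × 1.011600 = 527.3572
Value of long forward = (F − K)·e^(−rT) = (527.3572 − 504.20) · e^(−0.0346·4/12)
= 23.1572 × 0.988533 = 22.89

₹22.89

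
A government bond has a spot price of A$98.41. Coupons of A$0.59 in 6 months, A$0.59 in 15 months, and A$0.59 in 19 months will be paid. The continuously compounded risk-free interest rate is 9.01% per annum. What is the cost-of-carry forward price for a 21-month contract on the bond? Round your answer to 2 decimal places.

A$113.34

PV(coupons) I = 0.59·e^(−0.0901·6/12) + 0.59·e^(−0.0901·15/12) + 0.59·e^(−0.0901·19/12)
I = 0.5640 + 0.5272 + 0.5116 = 1.6028
F = (S − I)·e^(rT) = (98.41 − 1.6028) · e^(0.0901·21/12)
= 96.8072 · e^0.157675 = 96.8072 × 1.170786 = A$113.34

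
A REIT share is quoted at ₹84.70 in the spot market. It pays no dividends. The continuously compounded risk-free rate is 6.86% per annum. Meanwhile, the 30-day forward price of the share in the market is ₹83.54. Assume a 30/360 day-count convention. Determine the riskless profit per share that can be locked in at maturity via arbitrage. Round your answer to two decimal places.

₹1.65 per share

Fair forward: F* = S·e^(carry·T), with carry = r = 0.0686
F* = 84.70 · e^(0.0686 × 30/360) = 84.70 · e^0.005717 = 84.70 × 1.005733 = ₹85.1856
Market ₹83.54 < fair ₹85.1856: forward underpriced → reverse cash-and-carry (short spot, go long the forward).
At maturity, profit = |F_mkt − F*| = |83.54 − 85.1856| = ₹1.65 per share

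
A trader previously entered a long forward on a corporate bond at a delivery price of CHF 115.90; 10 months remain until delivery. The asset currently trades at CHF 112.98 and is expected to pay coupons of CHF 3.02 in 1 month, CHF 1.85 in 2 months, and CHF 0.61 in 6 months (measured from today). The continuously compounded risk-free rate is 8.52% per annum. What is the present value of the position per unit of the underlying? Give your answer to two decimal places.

PV(remaining coupons) I = 3.02·e^(−0.0852·1/12) + 1.85·e^(−0.0852·2/12) + 0.61·e^(−0.0852·6/12) = 5.4071
Current forward F = (S − I)·e^(rT) = (112.98 − 5.4071)·e^(0.0852·10/12) = 107.5729 × 1.073581 = 115.4882
Value (long) = (F − K)·e^(−rT) = (115.4882 − 115.90) × 0.931462 = -0.3836
Value = -CHF 0.38

-CHF 0.38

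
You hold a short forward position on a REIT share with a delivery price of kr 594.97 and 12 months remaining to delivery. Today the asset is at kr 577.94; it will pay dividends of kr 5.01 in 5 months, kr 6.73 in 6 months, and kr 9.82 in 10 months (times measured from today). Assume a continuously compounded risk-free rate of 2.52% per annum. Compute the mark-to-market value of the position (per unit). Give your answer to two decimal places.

kr 23.44

PV(remaining dividends) I = 5.01·e^(−0.0252·5/12) + 6.73·e^(−0.0252·6/12) + 9.82·e^(−0.0252·10/12) = 21.2193
Current forward F = (S − I)·e^(rT) = (577.94 − 21.2193)·e^(0.0252·12/12) = 556.7207 × 1.025520 = 570.9282
Value (long) = (F − K)·e^(−rT) = (570.9282 − 594.97) × 0.975115 = -23.4435
Short position value = −(long value) = kr 23.44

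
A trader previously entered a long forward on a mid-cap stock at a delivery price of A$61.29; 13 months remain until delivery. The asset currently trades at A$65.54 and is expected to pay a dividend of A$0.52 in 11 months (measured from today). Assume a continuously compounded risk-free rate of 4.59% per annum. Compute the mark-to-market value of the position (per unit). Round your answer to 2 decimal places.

PV(remaining dividends) I = 0.52·e^(−0.0459·11/12) = 0.4986
Current forward F = (S − I)·e^(rT) = (65.54 − 0.4986)·e^(0.0459·13/12) = 65.0414 × 1.050982 = 68.3573
Value (long) = (F − K)·e^(−rT) = (68.3573 − 61.29) × 0.951491 = 6.7245
Value = A$6.72

A$6.72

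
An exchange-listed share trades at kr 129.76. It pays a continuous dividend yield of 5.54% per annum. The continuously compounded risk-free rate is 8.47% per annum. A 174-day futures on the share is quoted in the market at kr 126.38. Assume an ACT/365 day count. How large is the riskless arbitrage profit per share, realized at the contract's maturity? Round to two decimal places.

Fair futures: F* = S·e^(carry·T), with carry = (r − q) = 0.0847 − 0.0554 = 0.0293
F* = 129.76 · e^(0.0293 × 174/365) = 129.76 · e^0.013968 = 129.76 × 1.014066 = kr 131.5852
Market kr 126.38 < fair kr 131.5852: forward underpriced → reverse cash-and-carry (short spot, go long the forward).
At maturity, profit = |F_mkt − F*| = |126.38 − 131.5852| = kr 5.21 per share

kr 5.21 per share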